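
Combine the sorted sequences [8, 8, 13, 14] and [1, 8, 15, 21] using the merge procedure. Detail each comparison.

Merging process:

Compare 8 vs 1: take 1 from right. Merged: [1]
Compare 8 vs 8: take 8 from left. Merged: [1, 8]
Compare 8 vs 8: take 8 from left. Merged: [1, 8, 8]
Compare 13 vs 8: take 8 from right. Merged: [1, 8, 8, 8]
Compare 13 vs 15: take 13 from left. Merged: [1, 8, 8, 8, 13]
Compare 14 vs 15: take 14 from left. Merged: [1, 8, 8, 8, 13, 14]
Append remaining from right: [15, 21]. Merged: [1, 8, 8, 8, 13, 14, 15, 21]

Final merged array: [1, 8, 8, 8, 13, 14, 15, 21]
Total comparisons: 6

The merged array is [1, 8, 8, 8, 13, 14, 15, 21], requiring 6 comparisons. The merge step runs in O(n) time where n is the total number of elements.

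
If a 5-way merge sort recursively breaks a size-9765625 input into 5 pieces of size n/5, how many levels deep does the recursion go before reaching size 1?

For divide and conquer with division factor 5:

Problem sizes at each level:
Level 0: 9765625
Level 1: 1953125
Level 2: 390625
Level 3: 78125
Level 4: 15625
Level 5: 3125
Level 6: 625
Level 7: 125
Level 8: 25
Level 9: 5
Level 10: 1

The root is level 0 and the size-1 base case is level 10 (the tree spans levels 0 through 10, i.e. 11 levels counting the root), so the depth is the number of divisions: log_5(9765625) = 10

The recursion tree depth is log_5(9765625) = 10. At each level, the problem size is divided by 5, so it takes 10 divisions to reduce to a base case of size 1. The algorithm makes 5 recursive calls at each level.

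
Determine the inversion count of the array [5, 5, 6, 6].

Finding inversions in [5, 5, 6, 6]:


Total inversions: 0

The array has 0 inversions. It is already sorted.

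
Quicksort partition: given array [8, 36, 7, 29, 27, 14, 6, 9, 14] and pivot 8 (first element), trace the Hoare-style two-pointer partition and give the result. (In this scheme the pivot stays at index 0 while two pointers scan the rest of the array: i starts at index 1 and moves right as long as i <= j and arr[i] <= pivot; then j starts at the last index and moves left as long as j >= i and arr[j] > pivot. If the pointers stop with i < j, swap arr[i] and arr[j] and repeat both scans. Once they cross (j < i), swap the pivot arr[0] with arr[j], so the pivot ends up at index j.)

Hoare-style two-pointer partition with pivot = 8:

Initial array: [8, 36, 7, 29, 27, 14, 6, 9, 14]

Pointers start at i = 1, j = 8.
i stops at index 1 (arr[1]=36 > 8), j stops at index 6 (arr[6]=6 <= 8): swap arr[1] and arr[6], array becomes [8, 6, 7, 29, 27, 14, 36, 9, 14]
i ends at 3, j ends at 2: the pointers have crossed (j < i), so scanning stops.

Swap pivot arr[0] with arr[2] to place pivot at position 2: [7, 6, 8, 29, 27, 14, 36, 9, 14]
Pivot position: 2

After partitioning with pivot 8, the array becomes [7, 6, 8, 29, 27, 14, 36, 9, 14]. The pivot is placed at index 2. All elements to the left of the pivot are <= 8, and all elements to the right are > 8.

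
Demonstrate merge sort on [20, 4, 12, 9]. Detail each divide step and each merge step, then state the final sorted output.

Merge sort trace:

Split: [20, 4, 12, 9] -> [20, 4] and [12, 9]
  Split: [20, 4] -> [20] and [4]
  Merge: [20] + [4] -> [4, 20]
  Split: [12, 9] -> [12] and [9]
  Merge: [12] + [9] -> [9, 12]
Merge: [4, 20] + [9, 12] -> [4, 9, 12, 20]

Final sorted array: [4, 9, 12, 20]

The merge sort proceeds by recursively splitting the array and merging sorted halves.
After all merges, the sorted array is [4, 9, 12, 20].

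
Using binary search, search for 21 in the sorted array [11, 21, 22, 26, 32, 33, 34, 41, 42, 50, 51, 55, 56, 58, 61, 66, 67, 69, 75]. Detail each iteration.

Binary search for 21 in [11, 21, 22, 26, 32, 33, 34, 41, 42, 50, 51, 55, 56, 58, 61, 66, 67, 69, 75]:

lo=0, hi=18, mid=9, arr[mid]=50 -> 50 > 21, search left half
lo=0, hi=8, mid=4, arr[mid]=32 -> 32 > 21, search left half
lo=0, hi=3, mid=1, arr[mid]=21 -> Found target at index 1!

Binary search finds 21 at index 1 after 3 comparisons. The search repeatedly halves the search space by comparing with the middle element.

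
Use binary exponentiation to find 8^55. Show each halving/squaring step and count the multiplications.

Computing 8^55 by squaring (build up from 8^1; each line after the first costs one multiplication):

8^1 = 8
8^2 = (8^1)^2 = 8^2 = 64
8^3 = 8 * 8^2 = 8 * 64 = 512
8^6 = (8^3)^2 = 512^2 = 262144
8^12 = (8^6)^2 = 262144^2 = 68719476736
8^13 = 8 * 8^12 = 8 * 68719476736 = 549755813888
8^26 = (8^13)^2 = 549755813888^2 = 302231454903657293676544
8^27 = 8 * 8^26 = 8 * 302231454903657293676544 = 2417851639229258349412352
8^54 = (8^27)^2 = 2417851639229258349412352^2 = 5846006549323611672814739330865132078623730171904
8^55 = 8 * 8^54 = 8 * 5846006549323611672814739330865132078623730171904 = 46768052394588893382517914646921056628989841375232

Result: 46768052394588893382517914646921056628989841375232
Multiplications needed: 9 (9 lines after 8^1)

8^55 = 46768052394588893382517914646921056628989841375232. Using exponentiation by squaring, this requires 9 multiplications. The key idea: if the exponent is even, square the half-power; if odd, multiply by the base once.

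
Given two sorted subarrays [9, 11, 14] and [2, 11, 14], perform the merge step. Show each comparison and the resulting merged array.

Merging process:

Compare 9 vs 2: take 2 from right. Merged: [2]
Compare 9 vs 11: take 9 from left. Merged: [2, 9]
Compare 11 vs 11: take 11 from left. Merged: [2, 9, 11]
Compare 14 vs 11: take 11 from right. Merged: [2, 9, 11, 11]
Compare 14 vs 14: take 14 from left. Merged: [2, 9, 11, 11, 14]
Append remaining from right: [14]. Merged: [2, 9, 11, 11, 14, 14]

Final merged array: [2, 9, 11, 11, 14, 14]
Total comparisons: 5

The merged array is [2, 9, 11, 11, 14, 14], requiring 5 comparisons. The merge step runs in O(n) time where n is the total number of elements.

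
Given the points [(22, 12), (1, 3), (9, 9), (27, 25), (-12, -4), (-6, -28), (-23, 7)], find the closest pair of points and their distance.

Computing all pairwise distances among 7 points:

d((22, 12), (1, 3)) = 22.8473
d((22, 12), (9, 9)) = 13.3417
d((22, 12), (27, 25)) = 13.9284
d((22, 12), (-12, -4)) = 37.5766
d((22, 12), (-6, -28)) = 48.8262
d((22, 12), (-23, 7)) = 45.2769
d((1, 3), (9, 9)) = 10.0 <-- minimum
d((1, 3), (27, 25)) = 34.0588
d((1, 3), (-12, -4)) = 14.7648
d((1, 3), (-6, -28)) = 31.7805
d((1, 3), (-23, 7)) = 24.3311
d((9, 9), (27, 25)) = 24.0832
d((9, 9), (-12, -4)) = 24.6982
d((9, 9), (-6, -28)) = 39.9249
d((9, 9), (-23, 7)) = 32.0624
d((27, 25), (-12, -4)) = 48.6004
d((27, 25), (-6, -28)) = 62.434
d((27, 25), (-23, 7)) = 53.1413
d((-12, -4), (-6, -28)) = 24.7386
d((-12, -4), (-23, 7)) = 15.5563
d((-6, -28), (-23, 7)) = 38.9102

Closest pair: (1, 3) and (9, 9) with distance 10.0

The closest pair is (1, 3) and (9, 9) with Euclidean distance 10.0. For 7 points, brute-force pairwise comparison is shown above. For large n, the divide-and-conquer algorithm (sort by x, recurse on halves, check the dividing strip) achieves O(n log n).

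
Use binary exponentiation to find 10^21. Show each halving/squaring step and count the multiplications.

Computing 10^21 by squaring (build up from 10^1; each line after the first costs one multiplication):

10^1 = 10
10^2 = (10^1)^2 = 10^2 = 100
10^4 = (10^2)^2 = 100^2 = 10000
10^5 = 10 * 10^4 = 10 * 10000 = 100000
10^10 = (10^5)^2 = 100000^2 = 10000000000
10^20 = (10^10)^2 = 10000000000^2 = 100000000000000000000
10^21 = 10 * 10^20 = 10 * 100000000000000000000 = 1000000000000000000000

Result: 1000000000000000000000
Multiplications needed: 6 (6 lines after 10^1)

10^21 = 1000000000000000000000. Using exponentiation by squaring, this requires 6 multiplications. The key idea: if the exponent is even, square the half-power; if odd, multiply by the base once.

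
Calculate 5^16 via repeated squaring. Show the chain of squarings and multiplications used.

Computing 5^16 by squaring (build up from 5^1; each line after the first costs one multiplication):

5^1 = 5
5^2 = (5^1)^2 = 5^2 = 25
5^4 = (5^2)^2 = 25^2 = 625
5^8 = (5^4)^2 = 625^2 = 390625
5^16 = (5^8)^2 = 390625^2 = 152587890625

Result: 152587890625
Multiplications needed: 4 (4 lines after 5^1)

5^16 = 152587890625. Using exponentiation by squaring, this requires 4 multiplications. The key idea: if the exponent is even, square the half-power; if odd, multiply by the base once.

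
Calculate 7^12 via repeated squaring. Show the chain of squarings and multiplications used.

Computing 7^12 by squaring (build up from 7^1; each line after the first costs one multiplication):

7^1 = 7
7^2 = (7^1)^2 = 7^2 = 49
7^3 = 7 * 7^2 = 7 * 49 = 343
7^6 = (7^3)^2 = 343^2 = 117649
7^12 = (7^6)^2 = 117649^2 = 13841287201

Result: 13841287201
Multiplications needed: 4 (4 lines after 7^1)

7^12 = 13841287201. Using exponentiation by squaring, this requires 4 multiplications. The key idea: if the exponent is even, square the half-power; if odd, multiply by the base once.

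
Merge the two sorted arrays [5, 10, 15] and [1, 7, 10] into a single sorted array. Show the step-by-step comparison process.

Merging process:

Compare 5 vs 1: take 1 from right. Merged: [1]
Compare 5 vs 7: take 5 from left. Merged: [1, 5]
Compare 10 vs 7: take 7 from right. Merged: [1, 5, 7]
Compare 10 vs 10: take 10 from left. Merged: [1, 5, 7, 10]
Compare 15 vs 10: take 10 from right. Merged: [1, 5, 7, 10, 10]
Append remaining from left: [15]. Merged: [1, 5, 7, 10, 10, 15]

Final merged array: [1, 5, 7, 10, 10, 15]
Total comparisons: 5

The merged array is [1, 5, 7, 10, 10, 15], requiring 5 comparisons. The merge step runs in O(n) time where n is the total number of elements.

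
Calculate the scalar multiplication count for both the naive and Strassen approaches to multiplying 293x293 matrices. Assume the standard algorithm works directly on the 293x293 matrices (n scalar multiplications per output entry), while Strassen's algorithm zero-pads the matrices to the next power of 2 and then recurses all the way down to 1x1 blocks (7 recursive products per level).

Matrix multiplication for 293x293 matrices:

Strassen's algorithm requires power-of-2 dimensions. Pad 293x293 to 512x512 (next power of 2).

Standard algorithm: 293^3 = 25153757 multiplications
Strassen's algorithm: 7^(log2(512)) = 7^9 = 40353607 multiplications
Difference: 25153757 - 40353607 = -15199850 (Strassen uses MORE here due to padding overhead — for small or just-over-power-of-2 n, padding can outweigh the per-level savings)

Standard: 25153757 multiplications (293^3). Strassen: 40353607 multiplications (7^9, after padding to 512x512). Strassen reduces 8 recursive multiplications to 7 at each level.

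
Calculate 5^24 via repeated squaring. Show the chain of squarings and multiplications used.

Computing 5^24 by squaring (build up from 5^1; each line after the first costs one multiplication):

5^1 = 5
5^2 = (5^1)^2 = 5^2 = 25
5^3 = 5 * 5^2 = 5 * 25 = 125
5^6 = (5^3)^2 = 125^2 = 15625
5^12 = (5^6)^2 = 15625^2 = 244140625
5^24 = (5^12)^2 = 244140625^2 = 59604644775390625

Result: 59604644775390625
Multiplications needed: 5 (5 lines after 5^1)

5^24 = 59604644775390625. Using exponentiation by squaring, this requires 5 multiplications. The key idea: if the exponent is even, square the half-power; if odd, multiply by the base once.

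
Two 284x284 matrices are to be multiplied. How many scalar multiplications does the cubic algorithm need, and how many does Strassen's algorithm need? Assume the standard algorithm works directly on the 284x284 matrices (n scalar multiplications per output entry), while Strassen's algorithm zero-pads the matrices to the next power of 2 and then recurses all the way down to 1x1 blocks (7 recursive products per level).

Matrix multiplication for 284x284 matrices:

Strassen's algorithm requires power-of-2 dimensions. Pad 284x284 to 512x512 (next power of 2).

Standard algorithm: 284^3 = 22906304 multiplications
Strassen's algorithm: 7^(log2(512)) = 7^9 = 40353607 multiplications
Difference: 22906304 - 40353607 = -17447303 (Strassen uses MORE here due to padding overhead — for small or just-over-power-of-2 n, padding can outweigh the per-level savings)

Standard: 22906304 multiplications (284^3). Strassen: 40353607 multiplications (7^9, after padding to 512x512). Strassen reduces 8 recursive multiplications to 7 at each level.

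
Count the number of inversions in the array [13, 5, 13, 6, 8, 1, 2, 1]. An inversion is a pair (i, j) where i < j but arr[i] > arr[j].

Finding inversions in [13, 5, 13, 6, 8, 1, 2, 1]:

(0, 1): arr[0]=13 > arr[1]=5
(0, 3): arr[0]=13 > arr[3]=6
(0, 4): arr[0]=13 > arr[4]=8
(0, 5): arr[0]=13 > arr[5]=1
(0, 6): arr[0]=13 > arr[6]=2
(0, 7): arr[0]=13 > arr[7]=1
(1, 5): arr[1]=5 > arr[5]=1
(1, 6): arr[1]=5 > arr[6]=2
(1, 7): arr[1]=5 > arr[7]=1
(2, 3): arr[2]=13 > arr[3]=6
(2, 4): arr[2]=13 > arr[4]=8
(2, 5): arr[2]=13 > arr[5]=1
(2, 6): arr[2]=13 > arr[6]=2
(2, 7): arr[2]=13 > arr[7]=1
(3, 5): arr[3]=6 > arr[5]=1
(3, 6): arr[3]=6 > arr[6]=2
(3, 7): arr[3]=6 > arr[7]=1
(4, 5): arr[4]=8 > arr[5]=1
(4, 6): arr[4]=8 > arr[6]=2
(4, 7): arr[4]=8 > arr[7]=1
(6, 7): arr[6]=2 > arr[7]=1

Total inversions: 21

The array has 21 inversion(s): (0,1), (0,3), (0,4), (0,5), (0,6), (0,7), (1,5), (1,6), (1,7), (2,3), (2,4), (2,5), (2,6), (2,7), (3,5), (3,6), (3,7), (4,5), (4,6), (4,7), (6,7). Each pair (i,j) satisfies i < j and arr[i] > arr[j].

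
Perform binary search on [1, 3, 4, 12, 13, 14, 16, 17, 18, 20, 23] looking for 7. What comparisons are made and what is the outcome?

Binary search for 7 in [1, 3, 4, 12, 13, 14, 16, 17, 18, 20, 23]:

lo=0, hi=10, mid=5, arr[mid]=14 -> 14 > 7, search left half
lo=0, hi=4, mid=2, arr[mid]=4 -> 4 < 7, search right half
lo=3, hi=4, mid=3, arr[mid]=12 -> 12 > 7, search left half
lo=3 > hi=2, target 7 not found

Binary search determines that 7 is not in the array after 3 comparisons. The search space was exhausted without finding the target.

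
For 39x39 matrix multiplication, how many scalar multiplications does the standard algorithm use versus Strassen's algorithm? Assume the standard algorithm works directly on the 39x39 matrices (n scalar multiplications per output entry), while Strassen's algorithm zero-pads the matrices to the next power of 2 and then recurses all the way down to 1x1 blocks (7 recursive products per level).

Matrix multiplication for 39x39 matrices:

Strassen's algorithm requires power-of-2 dimensions. Pad 39x39 to 64x64 (next power of 2).

Standard algorithm: 39^3 = 59319 multiplications
Strassen's algorithm: 7^(log2(64)) = 7^6 = 117649 multiplications
Difference: 59319 - 117649 = -58330 (Strassen uses MORE here due to padding overhead — for small or just-over-power-of-2 n, padding can outweigh the per-level savings)

Standard: 59319 multiplications (39^3). Strassen: 117649 multiplications (7^6, after padding to 64x64). Strassen reduces 8 recursive multiplications to 7 at each level.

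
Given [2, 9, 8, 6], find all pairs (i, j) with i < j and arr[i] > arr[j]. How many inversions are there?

Finding inversions in [2, 9, 8, 6]:

(1, 2): arr[1]=9 > arr[2]=8
(1, 3): arr[1]=9 > arr[3]=6
(2, 3): arr[2]=8 > arr[3]=6

Total inversions: 3

The array has 3 inversion(s): (1,2), (1,3), (2,3). Each pair (i,j) satisfies i < j and arr[i] > arr[j].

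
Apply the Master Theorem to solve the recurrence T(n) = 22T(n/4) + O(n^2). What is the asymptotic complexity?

Master Theorem for T(n) = 22T(n/4) + O(n^2):

a = 22, b = 4, c = 2
log_b(a) = log_4(22) = 2.2297

Case 1: c = 2 < log_4(22) = 2.2297
T(n) = O(n^(log_4 22))

For T(n) = 22T(n/4) + O(n^2): log_4(22) = 2.2297. This is Case 1 of the Master Theorem (c < log_b(a), work dominated by leaves), giving O(n^(log_4 22)).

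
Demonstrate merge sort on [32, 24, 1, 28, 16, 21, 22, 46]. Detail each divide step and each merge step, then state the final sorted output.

Merge sort trace:

Split: [32, 24, 1, 28, 16, 21, 22, 46] -> [32, 24, 1, 28] and [16, 21, 22, 46]
  Split: [32, 24, 1, 28] -> [32, 24] and [1, 28]
    Split: [32, 24] -> [32] and [24]
    Merge: [32] + [24] -> [24, 32]
    Split: [1, 28] -> [1] and [28]
    Merge: [1] + [28] -> [1, 28]
  Merge: [24, 32] + [1, 28] -> [1, 24, 28, 32]
  Split: [16, 21, 22, 46] -> [16, 21] and [22, 46]
    Split: [16, 21] -> [16] and [21]
    Merge: [16] + [21] -> [16, 21]
    Split: [22, 46] -> [22] and [46]
    Merge: [22] + [46] -> [22, 46]
  Merge: [16, 21] + [22, 46] -> [16, 21, 22, 46]
Merge: [1, 24, 28, 32] + [16, 21, 22, 46] -> [1, 16, 21, 22, 24, 28, 32, 46]

Final sorted array: [1, 16, 21, 22, 24, 28, 32, 46]

The merge sort proceeds by recursively splitting the array and merging sorted halves.
After all merges, the sorted array is [1, 16, 21, 22, 24, 28, 32, 46].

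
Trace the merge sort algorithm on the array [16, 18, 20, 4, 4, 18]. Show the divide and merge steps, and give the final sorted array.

Merge sort trace:

Split: [16, 18, 20, 4, 4, 18] -> [16, 18, 20] and [4, 4, 18]
  Split: [16, 18, 20] -> [16] and [18, 20]
    Split: [18, 20] -> [18] and [20]
    Merge: [18] + [20] -> [18, 20]
  Merge: [16] + [18, 20] -> [16, 18, 20]
  Split: [4, 4, 18] -> [4] and [4, 18]
    Split: [4, 18] -> [4] and [18]
    Merge: [4] + [18] -> [4, 18]
  Merge: [4] + [4, 18] -> [4, 4, 18]
Merge: [16, 18, 20] + [4, 4, 18] -> [4, 4, 16, 18, 18, 20]

Final sorted array: [4, 4, 16, 18, 18, 20]

The merge sort proceeds by recursively splitting the array and merging sorted halves.
After all merges, the sorted array is [4, 4, 16, 18, 18, 20].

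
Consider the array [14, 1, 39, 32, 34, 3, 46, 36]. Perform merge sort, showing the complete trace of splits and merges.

Merge sort trace:

Split: [14, 1, 39, 32, 34, 3, 46, 36] -> [14, 1, 39, 32] and [34, 3, 46, 36]
  Split: [14, 1, 39, 32] -> [14, 1] and [39, 32]
    Split: [14, 1] -> [14] and [1]
    Merge: [14] + [1] -> [1, 14]
    Split: [39, 32] -> [39] and [32]
    Merge: [39] + [32] -> [32, 39]
  Merge: [1, 14] + [32, 39] -> [1, 14, 32, 39]
  Split: [34, 3, 46, 36] -> [34, 3] and [46, 36]
    Split: [34, 3] -> [34] and [3]
    Merge: [34] + [3] -> [3, 34]
    Split: [46, 36] -> [46] and [36]
    Merge: [46] + [36] -> [36, 46]
  Merge: [3, 34] + [36, 46] -> [3, 34, 36, 46]
Merge: [1, 14, 32, 39] + [3, 34, 36, 46] -> [1, 3, 14, 32, 34, 36, 39, 46]

Final sorted array: [1, 3, 14, 32, 34, 36, 39, 46]

The merge sort proceeds by recursively splitting the array and merging sorted halves.
After all merges, the sorted array is [1, 3, 14, 32, 34, 36, 39, 46].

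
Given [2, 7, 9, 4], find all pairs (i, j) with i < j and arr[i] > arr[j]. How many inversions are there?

Finding inversions in [2, 7, 9, 4]:

(1, 3): arr[1]=7 > arr[3]=4
(2, 3): arr[2]=9 > arr[3]=4

Total inversions: 2

The array has 2 inversion(s): (1,3), (2,3). Each pair (i,j) satisfies i < j and arr[i] > arr[j].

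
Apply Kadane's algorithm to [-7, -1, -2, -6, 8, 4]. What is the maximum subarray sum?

Using Kadane's algorithm on [-7, -1, -2, -6, 8, 4]:

Scanning through the array:
Position 1 (value -1): max_ending_here = -1, max_so_far = -1
Position 2 (value -2): max_ending_here = -2, max_so_far = -1
Position 3 (value -6): max_ending_here = -6, max_so_far = -1
Position 4 (value 8): max_ending_here = 8, max_so_far = 8
Position 5 (value 4): max_ending_here = 12, max_so_far = 12

Maximum subarray: [8, 4]
Maximum sum: 12

The maximum subarray is [8, 4] with sum 12. This subarray runs from index 4 to index 5.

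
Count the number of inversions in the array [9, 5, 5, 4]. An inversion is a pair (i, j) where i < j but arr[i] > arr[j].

Finding inversions in [9, 5, 5, 4]:

(0, 1): arr[0]=9 > arr[1]=5
(0, 2): arr[0]=9 > arr[2]=5
(0, 3): arr[0]=9 > arr[3]=4
(1, 3): arr[1]=5 > arr[3]=4
(2, 3): arr[2]=5 > arr[3]=4

Total inversions: 5

The array has 5 inversion(s): (0,1), (0,2), (0,3), (1,3), (2,3). Each pair (i,j) satisfies i < j and arr[i] > arr[j].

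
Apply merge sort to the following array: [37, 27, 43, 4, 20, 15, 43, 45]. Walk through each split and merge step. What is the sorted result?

Merge sort trace:

Split: [37, 27, 43, 4, 20, 15, 43, 45] -> [37, 27, 43, 4] and [20, 15, 43, 45]
  Split: [37, 27, 43, 4] -> [37, 27] and [43, 4]
    Split: [37, 27] -> [37] and [27]
    Merge: [37] + [27] -> [27, 37]
    Split: [43, 4] -> [43] and [4]
    Merge: [43] + [4] -> [4, 43]
  Merge: [27, 37] + [4, 43] -> [4, 27, 37, 43]
  Split: [20, 15, 43, 45] -> [20, 15] and [43, 45]
    Split: [20, 15] -> [20] and [15]
    Merge: [20] + [15] -> [15, 20]
    Split: [43, 45] -> [43] and [45]
    Merge: [43] + [45] -> [43, 45]
  Merge: [15, 20] + [43, 45] -> [15, 20, 43, 45]
Merge: [4, 27, 37, 43] + [15, 20, 43, 45] -> [4, 15, 20, 27, 37, 43, 43, 45]

Final sorted array: [4, 15, 20, 27, 37, 43, 43, 45]

The merge sort proceeds by recursively splitting the array and merging sorted halves.
After all merges, the sorted array is [4, 15, 20, 27, 37, 43, 43, 45].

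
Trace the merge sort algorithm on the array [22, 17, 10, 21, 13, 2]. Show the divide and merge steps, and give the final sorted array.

Merge sort trace:

Split: [22, 17, 10, 21, 13, 2] -> [22, 17, 10] and [21, 13, 2]
  Split: [22, 17, 10] -> [22] and [17, 10]
    Split: [17, 10] -> [17] and [10]
    Merge: [17] + [10] -> [10, 17]
  Merge: [22] + [10, 17] -> [10, 17, 22]
  Split: [21, 13, 2] -> [21] and [13, 2]
    Split: [13, 2] -> [13] and [2]
    Merge: [13] + [2] -> [2, 13]
  Merge: [21] + [2, 13] -> [2, 13, 21]
Merge: [10, 17, 22] + [2, 13, 21] -> [2, 10, 13, 17, 21, 22]

Final sorted array: [2, 10, 13, 17, 21, 22]

The merge sort proceeds by recursively splitting the array and merging sorted halves.
After all merges, the sorted array is [2, 10, 13, 17, 21, 22].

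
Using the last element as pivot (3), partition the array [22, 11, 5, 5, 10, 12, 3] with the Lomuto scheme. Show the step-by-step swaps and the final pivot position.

Lomuto partition with pivot = 3:

Initial array: [22, 11, 5, 5, 10, 12, 3]

arr[0]=22 > 3: no swap
arr[1]=11 > 3: no swap
arr[2]=5 > 3: no swap
arr[3]=5 > 3: no swap
arr[4]=10 > 3: no swap
arr[5]=12 > 3: no swap

Place pivot at position 0: [3, 11, 5, 5, 10, 12, 22]
Pivot position: 0

After partitioning with pivot 3, the array becomes [3, 11, 5, 5, 10, 12, 22]. The pivot is placed at index 0. All elements to the left of the pivot are <= 3, and all elements to the right are > 3.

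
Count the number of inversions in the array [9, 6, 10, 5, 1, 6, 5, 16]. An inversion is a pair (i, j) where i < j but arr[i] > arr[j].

Finding inversions in [9, 6, 10, 5, 1, 6, 5, 16]:

(0, 1): arr[0]=9 > arr[1]=6
(0, 3): arr[0]=9 > arr[3]=5
(0, 4): arr[0]=9 > arr[4]=1
(0, 5): arr[0]=9 > arr[5]=6
(0, 6): arr[0]=9 > arr[6]=5
(1, 3): arr[1]=6 > arr[3]=5
(1, 4): arr[1]=6 > arr[4]=1
(1, 6): arr[1]=6 > arr[6]=5
(2, 3): arr[2]=10 > arr[3]=5
(2, 4): arr[2]=10 > arr[4]=1
(2, 5): arr[2]=10 > arr[5]=6
(2, 6): arr[2]=10 > arr[6]=5
(3, 4): arr[3]=5 > arr[4]=1
(5, 6): arr[5]=6 > arr[6]=5

Total inversions: 14

The array has 14 inversion(s): (0,1), (0,3), (0,4), (0,5), (0,6), (1,3), (1,4), (1,6), (2,3), (2,4), (2,5), (2,6), (3,4), (5,6). Each pair (i,j) satisfies i < j and arr[i] > arr[j].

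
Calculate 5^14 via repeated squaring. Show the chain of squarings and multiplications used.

Computing 5^14 by squaring (build up from 5^1; each line after the first costs one multiplication):

5^1 = 5
5^2 = (5^1)^2 = 5^2 = 25
5^3 = 5 * 5^2 = 5 * 25 = 125
5^6 = (5^3)^2 = 125^2 = 15625
5^7 = 5 * 5^6 = 5 * 15625 = 78125
5^14 = (5^7)^2 = 78125^2 = 6103515625

Result: 6103515625
Multiplications needed: 5 (5 lines after 5^1)

5^14 = 6103515625. Using exponentiation by squaring, this requires 5 multiplications. The key idea: if the exponent is even, square the half-power; if odd, multiply by the base once.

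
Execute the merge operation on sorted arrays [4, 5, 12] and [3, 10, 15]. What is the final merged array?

Merging process:

Compare 4 vs 3: take 3 from right. Merged: [3]
Compare 4 vs 10: take 4 from left. Merged: [3, 4]
Compare 5 vs 10: take 5 from left. Merged: [3, 4, 5]
Compare 12 vs 10: take 10 from right. Merged: [3, 4, 5, 10]
Compare 12 vs 15: take 12 from left. Merged: [3, 4, 5, 10, 12]
Append remaining from right: [15]. Merged: [3, 4, 5, 10, 12, 15]

Final merged array: [3, 4, 5, 10, 12, 15]
Total comparisons: 5

The merged array is [3, 4, 5, 10, 12, 15], requiring 5 comparisons. The merge step runs in O(n) time where n is the total number of elements.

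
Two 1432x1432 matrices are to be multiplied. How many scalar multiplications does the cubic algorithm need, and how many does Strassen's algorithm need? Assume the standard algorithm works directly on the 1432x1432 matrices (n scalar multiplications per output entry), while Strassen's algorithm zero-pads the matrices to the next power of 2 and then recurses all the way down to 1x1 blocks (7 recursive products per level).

Matrix multiplication for 1432x1432 matrices:

Strassen's algorithm requires power-of-2 dimensions. Pad 1432x1432 to 2048x2048 (next power of 2).

Standard algorithm: 1432^3 = 2936493568 multiplications
Strassen's algorithm: 7^(log2(2048)) = 7^11 = 1977326743 multiplications
Savings: 2936493568 - 1977326743 = 959166825 multiplications

Standard: 2936493568 multiplications (1432^3). Strassen: 1977326743 multiplications (7^11, after padding to 2048x2048). Strassen reduces 8 recursive multiplications to 7 at each level.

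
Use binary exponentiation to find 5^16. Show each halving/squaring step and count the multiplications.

Computing 5^16 by squaring (build up from 5^1; each line after the first costs one multiplication):

5^1 = 5
5^2 = (5^1)^2 = 5^2 = 25
5^4 = (5^2)^2 = 25^2 = 625
5^8 = (5^4)^2 = 625^2 = 390625
5^16 = (5^8)^2 = 390625^2 = 152587890625

Result: 152587890625
Multiplications needed: 4 (4 lines after 5^1)

5^16 = 152587890625. Using exponentiation by squaring, this requires 4 multiplications. The key idea: if the exponent is even, square the half-power; if odd, multiply by the base once.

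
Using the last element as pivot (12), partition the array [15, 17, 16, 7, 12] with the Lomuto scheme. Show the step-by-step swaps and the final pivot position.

Lomuto partition with pivot = 12:

Initial array: [15, 17, 16, 7, 12]

arr[0]=15 > 12: no swap
arr[1]=17 > 12: no swap
arr[2]=16 > 12: no swap
arr[3]=7 <= 12: swap with position 0, array becomes [7, 17, 16, 15, 12]

Place pivot at position 1: [7, 12, 16, 15, 17]
Pivot position: 1

After partitioning with pivot 12, the array becomes [7, 12, 16, 15, 17]. The pivot is placed at index 1. All elements to the left of the pivot are <= 12, and all elements to the right are > 12.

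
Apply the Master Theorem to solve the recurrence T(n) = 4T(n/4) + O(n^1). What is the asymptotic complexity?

Master Theorem for T(n) = 4T(n/4) + O(n^1):

a = 4, b = 4, c = 1
log_b(a) = log_4(4) = 1.0000

Case 2: c = 1 = log_4(4) = 1.0000
T(n) = O(n^1 log n) = O(n log n)

For T(n) = 4T(n/4) + O(n^1): log_4(4) = 1.0000. This is Case 2 of the Master Theorem (c = log_b(a), equal work at all levels), giving O(n log n).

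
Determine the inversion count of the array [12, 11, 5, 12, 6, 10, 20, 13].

Finding inversions in [12, 11, 5, 12, 6, 10, 20, 13]:

(0, 1): arr[0]=12 > arr[1]=11
(0, 2): arr[0]=12 > arr[2]=5
(0, 4): arr[0]=12 > arr[4]=6
(0, 5): arr[0]=12 > arr[5]=10
(1, 2): arr[1]=11 > arr[2]=5
(1, 4): arr[1]=11 > arr[4]=6
(1, 5): arr[1]=11 > arr[5]=10
(3, 4): arr[3]=12 > arr[4]=6
(3, 5): arr[3]=12 > arr[5]=10
(6, 7): arr[6]=20 > arr[7]=13

Total inversions: 10

The array has 10 inversion(s): (0,1), (0,2), (0,4), (0,5), (1,2), (1,4), (1,5), (3,4), (3,5), (6,7). Each pair (i,j) satisfies i < j and arr[i] > arr[j].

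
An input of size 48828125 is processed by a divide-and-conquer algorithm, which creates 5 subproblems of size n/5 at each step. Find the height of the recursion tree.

For divide and conquer with division factor 5:

Problem sizes at each level:
Level 0: 48828125
Level 1: 9765625
Level 2: 1953125
Level 3: 390625
Level 4: 78125
Level 5: 15625
Level 6: 3125
Level 7: 625
Level 8: 125
Level 9: 25
Level 10: 5
Level 11: 1

The root is level 0 and the size-1 base case is level 11 (the tree spans levels 0 through 11, i.e. 12 levels counting the root), so the depth is the number of divisions: log_5(48828125) = 11

The recursion tree depth is log_5(48828125) = 11. At each level, the problem size is divided by 5, so it takes 11 divisions to reduce to a base case of size 1. The algorithm makes 5 recursive calls at each level.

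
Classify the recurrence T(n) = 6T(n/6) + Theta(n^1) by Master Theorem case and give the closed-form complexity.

Master Theorem for T(n) = 6T(n/6) + O(n^1):

a = 6, b = 6, c = 1
log_b(a) = log_6(6) = 1.0000

Case 2: c = 1 = log_6(6) = 1.0000
T(n) = O(n^1 log n) = O(n log n)

For T(n) = 6T(n/6) + O(n^1): log_6(6) = 1.0000. This is Case 2 of the Master Theorem (c = log_b(a), equal work at all levels), giving O(n log n).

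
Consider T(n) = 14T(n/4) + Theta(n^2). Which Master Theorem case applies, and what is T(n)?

Master Theorem for T(n) = 14T(n/4) + O(n^2):

a = 14, b = 4, c = 2
log_b(a) = log_4(14) = 1.9037

Case 3: c = 2 > log_4(14) = 1.9037
T(n) = O(n^2) = O(n^2)

For T(n) = 14T(n/4) + O(n^2): log_4(14) = 1.9037. This is Case 3 of the Master Theorem (c > log_b(a), work dominated by root), giving O(n^2).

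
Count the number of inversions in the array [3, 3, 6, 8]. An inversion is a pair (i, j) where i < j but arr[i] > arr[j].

Finding inversions in [3, 3, 6, 8]:


Total inversions: 0

The array has 0 inversions. It is already sorted.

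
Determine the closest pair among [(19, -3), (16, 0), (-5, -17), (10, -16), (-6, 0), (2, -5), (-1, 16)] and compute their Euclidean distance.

Computing all pairwise distances among 7 points:

d((19, -3), (16, 0)) = 4.2426 <-- minimum
d((19, -3), (-5, -17)) = 27.7849
d((19, -3), (10, -16)) = 15.8114
d((19, -3), (-6, 0)) = 25.1794
d((19, -3), (2, -5)) = 17.1172
d((19, -3), (-1, 16)) = 27.5862
d((16, 0), (-5, -17)) = 27.0185
d((16, 0), (10, -16)) = 17.088
d((16, 0), (-6, 0)) = 22.0
d((16, 0), (2, -5)) = 14.8661
d((16, 0), (-1, 16)) = 23.3452
d((-5, -17), (10, -16)) = 15.0333
d((-5, -17), (-6, 0)) = 17.0294
d((-5, -17), (2, -5)) = 13.8924
d((-5, -17), (-1, 16)) = 33.2415
d((10, -16), (-6, 0)) = 22.6274
d((10, -16), (2, -5)) = 13.6015
d((10, -16), (-1, 16)) = 33.8378
d((-6, 0), (2, -5)) = 9.434
d((-6, 0), (-1, 16)) = 16.7631
d((2, -5), (-1, 16)) = 21.2132

Closest pair: (19, -3) and (16, 0) with distance 4.2426

The closest pair is (19, -3) and (16, 0) with Euclidean distance 4.2426. For 7 points, brute-force pairwise comparison is shown above. For large n, the divide-and-conquer algorithm (sort by x, recurse on halves, check the dividing strip) achieves O(n log n).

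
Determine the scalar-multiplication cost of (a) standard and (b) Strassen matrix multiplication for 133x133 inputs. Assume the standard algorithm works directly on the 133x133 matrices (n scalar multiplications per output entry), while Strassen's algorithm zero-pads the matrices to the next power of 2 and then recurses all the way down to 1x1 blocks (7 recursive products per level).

Matrix multiplication for 133x133 matrices:

Strassen's algorithm requires power-of-2 dimensions. Pad 133x133 to 256x256 (next power of 2).

Standard algorithm: 133^3 = 2352637 multiplications
Strassen's algorithm: 7^(log2(256)) = 7^8 = 5764801 multiplications
Difference: 2352637 - 5764801 = -3412164 (Strassen uses MORE here due to padding overhead — for small or just-over-power-of-2 n, padding can outweigh the per-level savings)

Standard: 2352637 multiplications (133^3). Strassen: 5764801 multiplications (7^8, after padding to 256x256). Strassen reduces 8 recursive multiplications to 7 at each level.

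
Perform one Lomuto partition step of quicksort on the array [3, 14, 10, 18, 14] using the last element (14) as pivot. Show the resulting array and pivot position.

Lomuto partition with pivot = 14:

Initial array: [3, 14, 10, 18, 14]

arr[0]=3 <= 14: swap with position 0, array becomes [3, 14, 10, 18, 14]
arr[1]=14 <= 14: swap with position 1, array becomes [3, 14, 10, 18, 14]
arr[2]=10 <= 14: swap with position 2, array becomes [3, 14, 10, 18, 14]
arr[3]=18 > 14: no swap

Place pivot at position 3: [3, 14, 10, 14, 18]
Pivot position: 3

After partitioning with pivot 14, the array becomes [3, 14, 10, 14, 18]. The pivot is placed at index 3. All elements to the left of the pivot are <= 14, and all elements to the right are > 14.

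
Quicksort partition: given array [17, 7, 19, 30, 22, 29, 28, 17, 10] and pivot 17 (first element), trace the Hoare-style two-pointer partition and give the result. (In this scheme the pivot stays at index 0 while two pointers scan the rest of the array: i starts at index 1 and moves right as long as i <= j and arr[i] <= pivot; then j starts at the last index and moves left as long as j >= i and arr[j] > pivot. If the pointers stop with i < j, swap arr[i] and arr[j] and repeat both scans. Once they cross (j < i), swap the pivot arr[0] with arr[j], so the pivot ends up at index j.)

Hoare-style two-pointer partition with pivot = 17:

Initial array: [17, 7, 19, 30, 22, 29, 28, 17, 10]

Pointers start at i = 1, j = 8.
i stops at index 2 (arr[2]=19 > 17), j stops at index 8 (arr[8]=10 <= 17): swap arr[2] and arr[8], array becomes [17, 7, 10, 30, 22, 29, 28, 17, 19]
i stops at index 3 (arr[3]=30 > 17), j stops at index 7 (arr[7]=17 <= 17): swap arr[3] and arr[7], array becomes [17, 7, 10, 17, 22, 29, 28, 30, 19]
i ends at 4, j ends at 3: the pointers have crossed (j < i), so scanning stops.

Swap pivot arr[0] with arr[3] to place pivot at position 3: [17, 7, 10, 17, 22, 29, 28, 30, 19]
Pivot position: 3

After partitioning with pivot 17, the array becomes [17, 7, 10, 17, 22, 29, 28, 30, 19]. The pivot is placed at index 3. All elements to the left of the pivot are <= 17, and all elements to the right are > 17.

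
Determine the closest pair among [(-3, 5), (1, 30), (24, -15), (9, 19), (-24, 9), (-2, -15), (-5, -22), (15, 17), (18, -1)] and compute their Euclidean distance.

Computing all pairwise distances among 9 points:

d((-3, 5), (1, 30)) = 25.318
d((-3, 5), (24, -15)) = 33.6006
d((-3, 5), (9, 19)) = 18.4391
d((-3, 5), (-24, 9)) = 21.3776
d((-3, 5), (-2, -15)) = 20.025
d((-3, 5), (-5, -22)) = 27.074
d((-3, 5), (15, 17)) = 21.6333
d((-3, 5), (18, -1)) = 21.8403
d((1, 30), (24, -15)) = 50.5371
d((1, 30), (9, 19)) = 13.6015
d((1, 30), (-24, 9)) = 32.6497
d((1, 30), (-2, -15)) = 45.0999
d((1, 30), (-5, -22)) = 52.345
d((1, 30), (15, 17)) = 19.105
d((1, 30), (18, -1)) = 35.3553
d((24, -15), (9, 19)) = 37.1618
d((24, -15), (-24, 9)) = 53.6656
d((24, -15), (-2, -15)) = 26.0
d((24, -15), (-5, -22)) = 29.8329
d((24, -15), (15, 17)) = 33.2415
d((24, -15), (18, -1)) = 15.2315
d((9, 19), (-24, 9)) = 34.4819
d((9, 19), (-2, -15)) = 35.7351
d((9, 19), (-5, -22)) = 43.3244
d((9, 19), (15, 17)) = 6.3246 <-- minimum
d((9, 19), (18, -1)) = 21.9317
d((-24, 9), (-2, -15)) = 32.5576
d((-24, 9), (-5, -22)) = 36.3593
d((-24, 9), (15, 17)) = 39.8121
d((-24, 9), (18, -1)) = 43.1741
d((-2, -15), (-5, -22)) = 7.6158
d((-2, -15), (15, 17)) = 36.2353
d((-2, -15), (18, -1)) = 24.4131
d((-5, -22), (15, 17)) = 43.8292
d((-5, -22), (18, -1)) = 31.1448
d((15, 17), (18, -1)) = 18.2483

Closest pair: (9, 19) and (15, 17) with distance 6.3246

The closest pair is (9, 19) and (15, 17) with Euclidean distance 6.3246. For 9 points, brute-force pairwise comparison is shown above. For large n, the divide-and-conquer algorithm (sort by x, recurse on halves, check the dividing strip) achieves O(n log n).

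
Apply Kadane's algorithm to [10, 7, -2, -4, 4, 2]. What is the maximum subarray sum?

Using Kadane's algorithm on [10, 7, -2, -4, 4, 2]:

Scanning through the array:
Position 1 (value 7): max_ending_here = 17, max_so_far = 17
Position 2 (value -2): max_ending_here = 15, max_so_far = 17
Position 3 (value -4): max_ending_here = 11, max_so_far = 17
Position 4 (value 4): max_ending_here = 15, max_so_far = 17
Position 5 (value 2): max_ending_here = 17, max_so_far = 17

Maximum subarray: [10, 7]
Maximum sum: 17

The maximum subarray is [10, 7] with sum 17. This subarray runs from index 0 to index 1.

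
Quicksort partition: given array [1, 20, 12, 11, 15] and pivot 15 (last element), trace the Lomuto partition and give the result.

Lomuto partition with pivot = 15:

Initial array: [1, 20, 12, 11, 15]

arr[0]=1 <= 15: swap with position 0, array becomes [1, 20, 12, 11, 15]
arr[1]=20 > 15: no swap
arr[2]=12 <= 15: swap with position 1, array becomes [1, 12, 20, 11, 15]
arr[3]=11 <= 15: swap with position 2, array becomes [1, 12, 11, 20, 15]

Place pivot at position 3: [1, 12, 11, 15, 20]
Pivot position: 3

After partitioning with pivot 15, the array becomes [1, 12, 11, 15, 20]. The pivot is placed at index 3. All elements to the left of the pivot are <= 15, and all elements to the right are > 15.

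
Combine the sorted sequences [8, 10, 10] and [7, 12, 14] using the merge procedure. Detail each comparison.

Merging process:

Compare 8 vs 7: take 7 from right. Merged: [7]
Compare 8 vs 12: take 8 from left. Merged: [7, 8]
Compare 10 vs 12: take 10 from left. Merged: [7, 8, 10]
Compare 10 vs 12: take 10 from left. Merged: [7, 8, 10, 10]
Append remaining from right: [12, 14]. Merged: [7, 8, 10, 10, 12, 14]

Final merged array: [7, 8, 10, 10, 12, 14]
Total comparisons: 4

The merged array is [7, 8, 10, 10, 12, 14], requiring 4 comparisons. The merge step runs in O(n) time where n is the total number of elements.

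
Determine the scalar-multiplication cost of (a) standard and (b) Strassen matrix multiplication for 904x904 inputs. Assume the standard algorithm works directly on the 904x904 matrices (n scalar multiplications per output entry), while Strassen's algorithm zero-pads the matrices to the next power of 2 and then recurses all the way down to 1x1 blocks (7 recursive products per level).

Matrix multiplication for 904x904 matrices:

Strassen's algorithm requires power-of-2 dimensions. Pad 904x904 to 1024x1024 (next power of 2).

Standard algorithm: 904^3 = 738763264 multiplications
Strassen's algorithm: 7^(log2(1024)) = 7^10 = 282475249 multiplications
Savings: 738763264 - 282475249 = 456288015 multiplications

Standard: 738763264 multiplications (904^3). Strassen: 282475249 multiplications (7^10, after padding to 1024x1024). Strassen reduces 8 recursive multiplications to 7 at each level.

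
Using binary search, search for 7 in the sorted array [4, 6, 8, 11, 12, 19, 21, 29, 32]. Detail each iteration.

Binary search for 7 in [4, 6, 8, 11, 12, 19, 21, 29, 32]:

lo=0, hi=8, mid=4, arr[mid]=12 -> 12 > 7, search left half
lo=0, hi=3, mid=1, arr[mid]=6 -> 6 < 7, search right half
lo=2, hi=3, mid=2, arr[mid]=8 -> 8 > 7, search left half
lo=2 > hi=1, target 7 not found

Binary search determines that 7 is not in the array after 3 comparisons. The search space was exhausted without finding the target.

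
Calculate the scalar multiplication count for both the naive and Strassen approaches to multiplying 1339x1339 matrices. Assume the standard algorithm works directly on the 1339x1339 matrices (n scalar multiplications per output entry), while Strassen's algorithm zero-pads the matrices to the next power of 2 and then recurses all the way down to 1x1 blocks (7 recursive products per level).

Matrix multiplication for 1339x1339 matrices:

Strassen's algorithm requires power-of-2 dimensions. Pad 1339x1339 to 2048x2048 (next power of 2).

Standard algorithm: 1339^3 = 2400721219 multiplications
Strassen's algorithm: 7^(log2(2048)) = 7^11 = 1977326743 multiplications
Savings: 2400721219 - 1977326743 = 423394476 multiplications

Standard: 2400721219 multiplications (1339^3). Strassen: 1977326743 multiplications (7^11, after padding to 2048x2048). Strassen reduces 8 recursive multiplications to 7 at each level.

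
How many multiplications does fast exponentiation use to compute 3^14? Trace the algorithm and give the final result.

Computing 3^14 by squaring (build up from 3^1; each line after the first costs one multiplication):

3^1 = 3
3^2 = (3^1)^2 = 3^2 = 9
3^3 = 3 * 3^2 = 3 * 9 = 27
3^6 = (3^3)^2 = 27^2 = 729
3^7 = 3 * 3^6 = 3 * 729 = 2187
3^14 = (3^7)^2 = 2187^2 = 4782969

Result: 4782969
Multiplications needed: 5 (5 lines after 3^1)

3^14 = 4782969. Using exponentiation by squaring, this requires 5 multiplications. The key idea: if the exponent is even, square the half-power; if odd, multiply by the base once.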